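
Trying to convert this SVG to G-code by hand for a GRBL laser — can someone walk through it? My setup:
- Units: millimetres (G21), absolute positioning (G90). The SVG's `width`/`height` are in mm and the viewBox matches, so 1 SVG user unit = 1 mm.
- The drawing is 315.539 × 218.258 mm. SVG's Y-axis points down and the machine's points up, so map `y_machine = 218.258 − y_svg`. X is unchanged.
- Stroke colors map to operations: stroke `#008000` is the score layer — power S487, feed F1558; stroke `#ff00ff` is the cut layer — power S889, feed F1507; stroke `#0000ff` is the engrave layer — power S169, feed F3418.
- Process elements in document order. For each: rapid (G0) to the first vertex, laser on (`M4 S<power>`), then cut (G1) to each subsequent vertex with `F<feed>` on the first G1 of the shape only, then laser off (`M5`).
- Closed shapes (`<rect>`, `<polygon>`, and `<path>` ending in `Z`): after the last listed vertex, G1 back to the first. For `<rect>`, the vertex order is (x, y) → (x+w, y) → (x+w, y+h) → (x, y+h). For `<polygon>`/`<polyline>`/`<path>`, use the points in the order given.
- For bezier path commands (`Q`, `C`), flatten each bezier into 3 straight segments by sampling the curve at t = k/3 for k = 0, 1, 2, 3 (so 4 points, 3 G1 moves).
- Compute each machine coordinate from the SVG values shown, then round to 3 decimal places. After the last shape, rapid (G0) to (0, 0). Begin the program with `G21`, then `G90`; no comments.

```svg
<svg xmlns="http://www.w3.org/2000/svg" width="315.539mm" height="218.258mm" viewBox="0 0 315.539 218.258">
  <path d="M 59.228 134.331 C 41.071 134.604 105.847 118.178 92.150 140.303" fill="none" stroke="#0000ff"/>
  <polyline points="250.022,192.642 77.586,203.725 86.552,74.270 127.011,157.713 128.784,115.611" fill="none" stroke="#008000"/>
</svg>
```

G21
G90
G0 X59.228 Y83.927
M4 S169
G1 X62.737 Y87.174 F3418
G1 X85.667 Y89.276
G1 X92.150 Y77.955
M5
G0 X250.022 Y25.616
M4 S487
G1 X77.586 Y14.533 F1558
G1 X86.552 Y143.988
G1 X127.011 Y60.545
G1 X128.784 Y102.647
M5
G0 X0.000 Y0.000

1 u = 1 mm; y_m = 218.258 − y.

[1] `<path>` cubic bezier, #0000ff→engrave S169 F3418: (59.228,83.927) → (62.737,87.174) → (85.667,89.276) → (92.150,77.955)

[2] `<polyline>` open polyline, #008000→score S487 F1558: (250.022,25.616) → (77.586,14.533) → (86.552,143.988) → (127.011,60.545) → (128.784,102.647)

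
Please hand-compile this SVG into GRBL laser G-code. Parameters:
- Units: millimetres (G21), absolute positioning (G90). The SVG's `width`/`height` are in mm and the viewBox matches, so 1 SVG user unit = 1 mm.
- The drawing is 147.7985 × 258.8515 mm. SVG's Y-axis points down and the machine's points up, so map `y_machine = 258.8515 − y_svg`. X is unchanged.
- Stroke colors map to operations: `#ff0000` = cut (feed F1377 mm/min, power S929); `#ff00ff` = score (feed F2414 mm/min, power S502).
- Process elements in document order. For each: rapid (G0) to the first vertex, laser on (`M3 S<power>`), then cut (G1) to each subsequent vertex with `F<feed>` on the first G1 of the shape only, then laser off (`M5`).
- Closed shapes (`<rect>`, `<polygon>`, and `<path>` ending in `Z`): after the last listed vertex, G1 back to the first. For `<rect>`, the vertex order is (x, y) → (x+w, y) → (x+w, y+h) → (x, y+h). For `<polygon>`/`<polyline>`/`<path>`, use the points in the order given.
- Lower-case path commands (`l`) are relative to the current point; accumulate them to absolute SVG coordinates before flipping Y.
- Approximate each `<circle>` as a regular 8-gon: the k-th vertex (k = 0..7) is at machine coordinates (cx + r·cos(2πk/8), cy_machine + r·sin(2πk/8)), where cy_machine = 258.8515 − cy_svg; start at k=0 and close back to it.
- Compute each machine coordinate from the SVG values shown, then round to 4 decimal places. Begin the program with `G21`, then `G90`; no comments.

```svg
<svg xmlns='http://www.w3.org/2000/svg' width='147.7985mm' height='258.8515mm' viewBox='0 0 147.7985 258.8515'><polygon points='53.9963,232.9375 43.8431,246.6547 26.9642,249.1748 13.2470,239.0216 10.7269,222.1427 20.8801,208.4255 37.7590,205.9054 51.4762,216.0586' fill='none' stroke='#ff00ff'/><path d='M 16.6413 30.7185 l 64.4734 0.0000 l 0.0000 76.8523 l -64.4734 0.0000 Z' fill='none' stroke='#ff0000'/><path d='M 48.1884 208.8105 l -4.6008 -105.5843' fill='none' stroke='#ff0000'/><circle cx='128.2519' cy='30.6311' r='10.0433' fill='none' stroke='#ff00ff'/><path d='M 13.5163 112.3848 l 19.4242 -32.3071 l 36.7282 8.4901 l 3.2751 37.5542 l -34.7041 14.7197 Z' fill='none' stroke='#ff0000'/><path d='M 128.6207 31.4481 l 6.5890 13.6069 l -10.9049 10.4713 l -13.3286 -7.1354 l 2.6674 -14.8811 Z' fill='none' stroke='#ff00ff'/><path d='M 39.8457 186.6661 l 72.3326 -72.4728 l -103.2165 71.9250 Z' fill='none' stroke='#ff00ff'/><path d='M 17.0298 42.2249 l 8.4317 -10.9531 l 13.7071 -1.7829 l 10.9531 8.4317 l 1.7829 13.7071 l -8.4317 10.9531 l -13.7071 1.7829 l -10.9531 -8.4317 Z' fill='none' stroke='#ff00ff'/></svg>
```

G21
G90
G0 X53.9963 Y25.9140
M3 S502
G1 X43.8431 Y12.1968 F2414
G1 X26.9642 Y9.6767
G1 X13.2470 Y19.8299
G1 X10.7269 Y36.7088
G1 X20.8801 Y50.4260
G1 X37.7590 Y52.9461
G1 X51.4762 Y42.7929
G1 X53.9963 Y25.9140
M5
G0 X16.6413 Y228.1330
M3 S929
G1 X81.1147 Y228.1330 F1377
G1 X81.1147 Y151.2807
G1 X16.6413 Y151.2807
G1 X16.6413 Y228.1330
M5
G0 X48.1884 Y50.0410
M3 S929
G1 X43.5876 Y155.6253 F1377
M5
G0 X138.2952 Y228.2204
M3 S502
G1 X135.3536 Y235.3221 F2414
G1 X128.2519 Y238.2637
G1 X121.1502 Y235.3221
G1 X118.2086 Y228.2204
G1 X121.1502 Y221.1187
G1 X128.2519 Y218.1771
G1 X135.3536 Y221.1187
G1 X138.2952 Y228.2204
M5
G0 X13.5163 Y146.4667
M3 S929
G1 X32.9405 Y178.7738 F1377
G1 X69.6687 Y170.2837
G1 X72.9438 Y132.7295
G1 X38.2397 Y118.0098
G1 X13.5163 Y146.4667
M5
G0 X128.6207 Y227.4034
M3 S502
G1 X135.2097 Y213.7965 F2414
G1 X124.3048 Y203.3252
G1 X110.9762 Y210.4606
G1 X113.6436 Y225.3417
G1 X128.6207 Y227.4034
M5
G0 X39.8457 Y72.1854
M3 S502
G1 X112.1783 Y144.6582 F2414
G1 X8.9618 Y72.7332
G1 X39.8457 Y72.1854
M5
G0 X17.0298 Y216.6266
M3 S502
G1 X25.4615 Y227.5797 F2414
G1 X39.1686 Y229.3626
G1 X50.1217 Y220.9309
G1 X51.9046 Y207.2238
G1 X43.4729 Y196.2707
G1 X29.7658 Y194.4878
G1 X18.8127 Y202.9195
G1 X17.0298 Y216.6266
M5

viewBox `0 0 147.7985 258.8515` with mm width/height → 1 unit = 1 mm. Flip: y_m = 258.8515 − y_svg.

**Shape 1** — `<polygon>` regular polygon, stroke `#ff00ff` → score (S502, F2414). Machine vertices: (53.9963,25.9140) → (43.8431,12.1968) → (26.9642,9.6767) → (13.2470,19.8299) → (10.7269,36.7088) → (20.8801,50.4260) → (37.7590,52.9461) → (51.4762,42.7929) → (53.9963,25.9140). Closed: final G1 returns to the first vertex.

**Shape 2** — `<path>` rectangle, stroke `#ff0000` → cut (S929, F1377). Machine vertices: (16.6413,228.1330) → (81.1147,228.1330) → (81.1147,151.2807) → (16.6413,151.2807) → (16.6413,228.1330). Closed: final G1 returns to the first vertex.

**Shape 3** — `<path>` line segment, stroke `#ff0000` → cut (S929, F1377). Machine vertices: (48.1884,50.0410) → (43.5876,155.6253). Open path.

**Shape 4** — `<circle>` circle, stroke `#ff00ff` → score (S502, F2414). Machine vertices: (138.2952,228.2204) → (135.3536,235.3221) → (128.2519,238.2637) → (121.1502,235.3221) → (118.2086,228.2204) → (121.1502,221.1187) → (128.2519,218.1771) → (135.3536,221.1187) → (138.2952,228.2204). Closed: final G1 returns to the first vertex.

**Shape 5** — `<path>` regular polygon, stroke `#ff0000` → cut (S929, F1377). Machine vertices: (13.5163,146.4667) → (32.9405,178.7738) → (69.6687,170.2837) → (72.9438,132.7295) → (38.2397,118.0098) → (13.5163,146.4667). Closed: final G1 returns to the first vertex.

**Shape 6** — `<path>` regular polygon, stroke `#ff00ff` → score (S502, F2414). Machine vertices: (128.6207,227.4034) → (135.2097,213.7965) → (124.3048,203.3252) → (110.9762,210.4606) → (113.6436,225.3417) → (128.6207,227.4034). Closed: final G1 returns to the first vertex.

**Shape 7** — `<path>` closed polygon, stroke `#ff00ff` → score (S502, F2414). Machine vertices: (39.8457,72.1854) → (112.1783,144.6582) → (8.9618,72.7332) → (39.8457,72.1854). Closed: final G1 returns to the first vertex.

**Shape 8** — `<path>` regular polygon, stroke `#ff00ff` → score (S502, F2414). Machine vertices: (17.0298,216.6266) → (25.4615,227.5797) → (39.1686,229.3626) → (50.1217,220.9309) → (51.9046,207.2238) → (43.4729,196.2707) → (29.7658,194.4878) → (18.8127,202.9195) → (17.0298,216.6266). Closed: final G1 returns to the first vertex.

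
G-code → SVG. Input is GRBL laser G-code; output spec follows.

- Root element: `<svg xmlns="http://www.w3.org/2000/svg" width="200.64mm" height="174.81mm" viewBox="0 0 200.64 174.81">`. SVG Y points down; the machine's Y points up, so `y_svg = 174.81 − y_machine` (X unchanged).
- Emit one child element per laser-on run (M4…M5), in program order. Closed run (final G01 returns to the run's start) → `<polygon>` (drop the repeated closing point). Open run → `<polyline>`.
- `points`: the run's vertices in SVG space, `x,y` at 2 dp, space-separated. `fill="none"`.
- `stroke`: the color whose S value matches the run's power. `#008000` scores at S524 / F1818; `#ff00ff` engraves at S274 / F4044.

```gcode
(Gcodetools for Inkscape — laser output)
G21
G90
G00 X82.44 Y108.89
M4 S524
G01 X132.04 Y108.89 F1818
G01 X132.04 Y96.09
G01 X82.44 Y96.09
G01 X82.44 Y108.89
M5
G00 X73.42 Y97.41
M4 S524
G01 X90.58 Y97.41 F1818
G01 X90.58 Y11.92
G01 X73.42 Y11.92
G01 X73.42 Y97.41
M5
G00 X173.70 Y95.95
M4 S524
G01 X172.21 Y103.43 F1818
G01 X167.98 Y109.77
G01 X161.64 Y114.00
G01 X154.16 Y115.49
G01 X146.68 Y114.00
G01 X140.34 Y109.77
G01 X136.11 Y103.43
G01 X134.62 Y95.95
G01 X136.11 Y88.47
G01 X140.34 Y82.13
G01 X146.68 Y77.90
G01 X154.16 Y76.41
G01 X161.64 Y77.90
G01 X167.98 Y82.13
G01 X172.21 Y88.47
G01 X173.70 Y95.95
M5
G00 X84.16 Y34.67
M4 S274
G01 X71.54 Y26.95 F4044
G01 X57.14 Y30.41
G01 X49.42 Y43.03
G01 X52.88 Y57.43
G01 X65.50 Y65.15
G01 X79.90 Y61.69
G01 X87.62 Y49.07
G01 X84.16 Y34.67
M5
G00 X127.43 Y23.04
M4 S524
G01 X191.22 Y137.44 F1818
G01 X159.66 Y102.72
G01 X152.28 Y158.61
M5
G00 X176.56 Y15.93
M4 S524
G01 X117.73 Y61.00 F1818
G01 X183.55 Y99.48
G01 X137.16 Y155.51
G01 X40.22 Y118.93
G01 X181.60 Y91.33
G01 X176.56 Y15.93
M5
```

Machine Y-up, SVG Y-down with viewBox height 174.81, so y_svg = 174.81 − y_machine; X carries over.

Run 1: power S524 maps to stroke `#008000` (score). The run returns to its start, so emit a `<polygon>` with points (Y-flipped): 82.44,65.92 132.04,65.92 132.04,78.72 82.44,78.72.

Run 2: the run's S524 means `#008000` (score). The run returns to its start, so emit a `<polygon>` with points (Y-flipped): 73.42,77.40 90.58,77.40 90.58,162.89 73.42,162.89.

Run 3: the run's S524 means `#008000` (score). The run returns to its start, so emit a `<polygon>` with points (Y-flipped): 173.70,78.86 172.21,71.38 167.98,65.04 161.64,60.81 154.16,59.32 146.68,60.81 140.34,65.04 136.11,71.38 134.62,78.86 136.11,86.34 140.34,92.68 146.68,96.91 154.16,98.40 161.64,96.91 167.98,92.68 172.21,86.34.

Run 4: S274 ⇒ engrave layer `#ff00ff`. The run returns to its start, so emit a `<polygon>` with points (Y-flipped): 84.16,140.14 71.54,147.86 57.14,144.40 49.42,131.78 52.88,117.38 65.50,109.66 79.90,113.12 87.62,125.74.

Run 5: S524 ⇒ score layer `#008000`. The run is open, so emit a `<polyline>` with points (Y-flipped): 127.43,151.77 191.22,37.37 159.66,72.09 152.28,16.20.

Run 6: power S524 maps to stroke `#008000` (score). The run returns to its start, so emit a `<polygon>` with points (Y-flipped): 176.56,158.88 117.73,113.81 183.55,75.33 137.16,19.30 40.22,55.88 181.60,83.48.

<svg xmlns="http://www.w3.org/2000/svg" width="200.64mm" height="174.81mm" viewBox="0 0 200.64 174.81">
  <polygon points="82.44,65.92 132.04,65.92 132.04,78.72 82.44,78.72" fill="none" stroke="#008000"/>
  <polygon points="73.42,77.40 90.58,77.40 90.58,162.89 73.42,162.89" fill="none" stroke="#008000"/>
  <polygon points="173.70,78.86 172.21,71.38 167.98,65.04 161.64,60.81 154.16,59.32 146.68,60.81 140.34,65.04 136.11,71.38 134.62,78.86 136.11,86.34 140.34,92.68 146.68,96.91 154.16,98.40 161.64,96.91 167.98,92.68 172.21,86.34" fill="none" stroke="#008000"/>
  <polygon points="84.16,140.14 71.54,147.86 57.14,144.40 49.42,131.78 52.88,117.38 65.50,109.66 79.90,113.12 87.62,125.74" fill="none" stroke="#ff00ff"/>
  <polyline points="127.43,151.77 191.22,37.37 159.66,72.09 152.28,16.20" fill="none" stroke="#008000"/>
  <polygon points="176.56,158.88 117.73,113.81 183.55,75.33 137.16,19.30 40.22,55.88 181.60,83.48" fill="none" stroke="#008000"/>
</svg>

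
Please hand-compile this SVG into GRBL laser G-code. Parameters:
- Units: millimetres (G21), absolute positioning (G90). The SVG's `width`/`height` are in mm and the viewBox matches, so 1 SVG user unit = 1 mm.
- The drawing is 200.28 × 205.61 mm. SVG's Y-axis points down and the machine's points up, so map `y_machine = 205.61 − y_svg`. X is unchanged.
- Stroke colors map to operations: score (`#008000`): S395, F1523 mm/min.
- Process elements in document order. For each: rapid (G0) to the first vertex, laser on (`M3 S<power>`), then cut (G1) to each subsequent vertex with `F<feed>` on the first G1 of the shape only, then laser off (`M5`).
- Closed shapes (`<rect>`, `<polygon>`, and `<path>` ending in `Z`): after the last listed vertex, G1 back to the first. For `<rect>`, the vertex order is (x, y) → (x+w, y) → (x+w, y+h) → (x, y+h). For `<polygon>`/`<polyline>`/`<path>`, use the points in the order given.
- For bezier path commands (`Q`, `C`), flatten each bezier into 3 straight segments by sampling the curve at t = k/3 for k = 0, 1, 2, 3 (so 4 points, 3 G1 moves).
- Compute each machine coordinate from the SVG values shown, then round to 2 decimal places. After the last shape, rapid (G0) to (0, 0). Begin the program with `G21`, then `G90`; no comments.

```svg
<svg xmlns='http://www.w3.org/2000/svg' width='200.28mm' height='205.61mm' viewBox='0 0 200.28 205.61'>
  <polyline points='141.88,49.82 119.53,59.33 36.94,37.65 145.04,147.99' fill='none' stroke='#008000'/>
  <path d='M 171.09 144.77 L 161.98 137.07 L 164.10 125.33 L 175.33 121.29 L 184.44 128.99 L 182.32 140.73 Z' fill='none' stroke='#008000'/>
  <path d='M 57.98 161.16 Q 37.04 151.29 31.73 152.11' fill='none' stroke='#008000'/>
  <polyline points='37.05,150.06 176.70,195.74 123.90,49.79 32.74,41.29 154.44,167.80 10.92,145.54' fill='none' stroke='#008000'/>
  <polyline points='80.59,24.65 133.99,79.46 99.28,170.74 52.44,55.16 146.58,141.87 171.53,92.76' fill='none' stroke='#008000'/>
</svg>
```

viewBox `0 0 200.28 205.61` with mm width/height → 1 unit = 1 mm. Flip: y_m = 205.61 − y_svg.

**Shape 1** — `<polyline>` open polyline, stroke `#008000` → score (S395, F1523). Machine vertices: (141.88,155.79) → (119.53,146.28) → (36.94,167.96) → (145.04,57.62). Open path.

**Shape 2** — `<path>` regular polygon, stroke `#008000` → score (S395, F1523). Machine vertices: (171.09,60.84) → (161.98,68.54) → (164.10,80.28) → (175.33,84.32) → (184.44,76.62) → (182.32,64.88) → (171.09,60.84). Closed: final G1 returns to the first vertex.

**Shape 3** — `<path>` quadratic bezier, stroke `#008000` → score (S395, F1523). Control points (SVG): P0=(57.98,161.16), P1=(37.04,151.29), P2=(31.73,152.11); sampled at t=k/3. Machine vertices: (57.98,44.45) → (45.76,49.84) → (37.01,52.86) → (31.73,53.50). Open path.

**Shape 4** — `<polyline>` open polyline, stroke `#008000` → score (S395, F1523). Machine vertices: (37.05,55.55) → (176.70,9.87) → (123.90,155.82) → (32.74,164.32) → (154.44,37.81) → (10.92,60.07). Open path.

**Shape 5** — `<polyline>` open polyline, stroke `#008000` → score (S395, F1523). Machine vertices: (80.59,180.96) → (133.99,126.15) → (99.28,34.87) → (52.44,150.45) → (146.58,63.74) → (171.53,112.85). Open path.

G21
G90
G0 X141.88 Y155.79
M3 S395
G1 X119.53 Y146.28 F1523
G1 X36.94 Y167.96
G1 X145.04 Y57.62
M5
G0 X171.09 Y60.84
M3 S395
G1 X161.98 Y68.54 F1523
G1 X164.10 Y80.28
G1 X175.33 Y84.32
G1 X184.44 Y76.62
G1 X182.32 Y64.88
G1 X171.09 Y60.84
M5
G0 X57.98 Y44.45
M3 S395
G1 X45.76 Y49.84 F1523
G1 X37.01 Y52.86
G1 X31.73 Y53.50
M5
G0 X37.05 Y55.55
M3 S395
G1 X176.70 Y9.87 F1523
G1 X123.90 Y155.82
G1 X32.74 Y164.32
G1 X154.44 Y37.81
G1 X10.92 Y60.07
M5
G0 X80.59 Y180.96
M3 S395
G1 X133.99 Y126.15 F1523
G1 X99.28 Y34.87
G1 X52.44 Y150.45
G1 X146.58 Y63.74
G1 X171.53 Y112.85
M5
G0 X0.00 Y0.00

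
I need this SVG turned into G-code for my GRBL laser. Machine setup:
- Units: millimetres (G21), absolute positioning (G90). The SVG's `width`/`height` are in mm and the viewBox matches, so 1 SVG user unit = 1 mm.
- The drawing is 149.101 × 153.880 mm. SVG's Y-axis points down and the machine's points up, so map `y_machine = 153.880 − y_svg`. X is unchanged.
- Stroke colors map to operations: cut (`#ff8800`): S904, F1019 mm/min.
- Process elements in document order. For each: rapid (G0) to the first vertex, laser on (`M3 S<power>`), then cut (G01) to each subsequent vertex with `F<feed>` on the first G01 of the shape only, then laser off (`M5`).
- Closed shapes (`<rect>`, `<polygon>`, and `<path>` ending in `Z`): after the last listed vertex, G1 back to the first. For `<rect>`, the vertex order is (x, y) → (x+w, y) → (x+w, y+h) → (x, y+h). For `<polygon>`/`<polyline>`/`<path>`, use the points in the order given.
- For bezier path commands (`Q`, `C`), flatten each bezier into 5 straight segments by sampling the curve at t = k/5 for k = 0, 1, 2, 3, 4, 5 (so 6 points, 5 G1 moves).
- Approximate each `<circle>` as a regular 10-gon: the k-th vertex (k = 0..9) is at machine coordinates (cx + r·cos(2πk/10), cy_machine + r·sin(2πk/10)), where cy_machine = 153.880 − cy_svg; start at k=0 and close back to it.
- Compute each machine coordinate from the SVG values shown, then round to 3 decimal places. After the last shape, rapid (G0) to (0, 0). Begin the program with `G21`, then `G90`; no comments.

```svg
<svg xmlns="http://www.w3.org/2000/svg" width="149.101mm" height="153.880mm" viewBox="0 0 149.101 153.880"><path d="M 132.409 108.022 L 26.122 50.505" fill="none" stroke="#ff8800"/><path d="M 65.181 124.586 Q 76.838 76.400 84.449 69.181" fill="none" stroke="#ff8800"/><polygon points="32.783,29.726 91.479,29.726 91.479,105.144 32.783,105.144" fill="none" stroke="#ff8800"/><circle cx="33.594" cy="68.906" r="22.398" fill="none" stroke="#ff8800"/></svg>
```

G21
G90
G0 X132.409 Y45.858
M3 S904
G01 X26.122 Y103.375 F1019
M5
G0 X65.181 Y29.294
M3 S904
G01 X69.682 Y46.930 F1019
G01 X73.859 Y61.288
G01 X77.713 Y72.369
G01 X81.243 Y80.173
G01 X84.449 Y84.699
M5
G0 X32.783 Y124.154
M3 S904
G01 X91.479 Y124.154 F1019
G01 X91.479 Y48.736
G01 X32.783 Y48.736
G01 X32.783 Y124.154
M5
G0 X55.992 Y84.974
M3 S904
G01 X51.714 Y98.139 F1019
G01 X40.515 Y106.276
G01 X26.673 Y106.276
G01 X15.474 Y98.139
G01 X11.196 Y84.974
G01 X15.474 Y71.809
G01 X26.673 Y63.672
G01 X40.515 Y63.672
G01 X51.714 Y71.809
G01 X55.992 Y84.974
M5
G0 X0.000 Y0.000

Since the viewBox matches the mm dimensions, user units are millimetres directly. The only transform is the Y-flip y_m = 153.880 − y_svg.

Shape 1 is a line segment drawn with `<path>`. Its stroke #ff8800 means cut at S904, F1019. After flipping Y the toolpath is (132.409,45.858) → (26.122,103.375).

Shape 2 is a quadratic bezier drawn with `<path>`. Its stroke #ff8800 means cut at S904, F1019. After flipping Y the toolpath is (65.181,29.294) → (69.682,46.930) → (73.859,61.288) → (77.713,72.369) → (81.243,80.173) → (84.449,84.699).

Shape 3 is a rectangle drawn with `<polygon>`. Its stroke #ff8800 means cut at S904, F1019. After flipping Y the toolpath is (32.783,124.154) → (91.479,124.154) → (91.479,48.736) → (32.783,48.736) → (32.783,124.154), returning to the start.

Shape 4 is a circle drawn with `<circle>`. Its stroke #ff8800 means cut at S904, F1019. After flipping Y the toolpath is (55.992,84.974) → (51.714,98.139) → (40.515,106.276) → (26.673,106.276) → (15.474,98.139) → (11.196,84.974) → (15.474,71.809) → (26.673,63.672) → (40.515,63.672) → (51.714,71.809) → (55.992,84.974), returning to the start.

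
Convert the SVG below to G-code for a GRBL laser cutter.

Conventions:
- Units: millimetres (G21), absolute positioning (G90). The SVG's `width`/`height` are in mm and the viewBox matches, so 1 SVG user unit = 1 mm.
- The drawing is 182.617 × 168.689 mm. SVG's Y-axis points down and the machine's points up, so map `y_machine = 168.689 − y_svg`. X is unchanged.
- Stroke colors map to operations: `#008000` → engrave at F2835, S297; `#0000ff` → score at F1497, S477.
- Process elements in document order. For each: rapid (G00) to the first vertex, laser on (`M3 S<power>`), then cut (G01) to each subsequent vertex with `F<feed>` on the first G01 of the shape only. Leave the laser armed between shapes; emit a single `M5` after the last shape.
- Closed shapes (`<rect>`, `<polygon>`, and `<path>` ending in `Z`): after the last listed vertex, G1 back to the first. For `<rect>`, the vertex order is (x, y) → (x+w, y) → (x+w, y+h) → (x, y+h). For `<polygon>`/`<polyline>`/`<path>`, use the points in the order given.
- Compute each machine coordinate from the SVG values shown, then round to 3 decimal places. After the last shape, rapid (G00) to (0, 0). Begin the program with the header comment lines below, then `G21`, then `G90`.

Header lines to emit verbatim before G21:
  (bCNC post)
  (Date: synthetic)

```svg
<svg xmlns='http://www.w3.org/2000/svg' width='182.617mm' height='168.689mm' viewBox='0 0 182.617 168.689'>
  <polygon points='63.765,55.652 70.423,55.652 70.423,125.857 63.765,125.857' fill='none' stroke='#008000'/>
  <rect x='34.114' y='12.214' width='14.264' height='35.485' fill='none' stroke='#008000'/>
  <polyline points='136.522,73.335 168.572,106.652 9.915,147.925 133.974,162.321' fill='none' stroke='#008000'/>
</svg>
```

1 u = 1 mm; y_m = 168.689 − y.

[1] `<polygon>` rectangle, #008000→engrave S297 F2835: (63.765,113.037) → (70.423,113.037) → (70.423,42.832) → (63.765,42.832) → (63.765,113.037) (closed)

[2] `<rect>` rectangle, #008000→engrave S297 F2835: (34.114,156.475) → (48.378,156.475) → (48.378,120.990) → (34.114,120.990) → (34.114,156.475) (closed)

[3] `<polyline>` open polyline, #008000→engrave S297 F2835: (136.522,95.354) → (168.572,62.037) → (9.915,20.764) → (133.974,6.368)

(bCNC post)
(Date: synthetic)
G21
G90
G00 X63.765 Y113.037
M3 S297
G01 X70.423 Y113.037 F2835
G01 X70.423 Y42.832
G01 X63.765 Y42.832
G01 X63.765 Y113.037
G00 X34.114 Y156.475
M3 S297
G01 X48.378 Y156.475 F2835
G01 X48.378 Y120.990
G01 X34.114 Y120.990
G01 X34.114 Y156.475
G00 X136.522 Y95.354
M3 S297
G01 X168.572 Y62.037 F2835
G01 X9.915 Y20.764
G01 X133.974 Y6.368
M5
G00 X0.000 Y0.000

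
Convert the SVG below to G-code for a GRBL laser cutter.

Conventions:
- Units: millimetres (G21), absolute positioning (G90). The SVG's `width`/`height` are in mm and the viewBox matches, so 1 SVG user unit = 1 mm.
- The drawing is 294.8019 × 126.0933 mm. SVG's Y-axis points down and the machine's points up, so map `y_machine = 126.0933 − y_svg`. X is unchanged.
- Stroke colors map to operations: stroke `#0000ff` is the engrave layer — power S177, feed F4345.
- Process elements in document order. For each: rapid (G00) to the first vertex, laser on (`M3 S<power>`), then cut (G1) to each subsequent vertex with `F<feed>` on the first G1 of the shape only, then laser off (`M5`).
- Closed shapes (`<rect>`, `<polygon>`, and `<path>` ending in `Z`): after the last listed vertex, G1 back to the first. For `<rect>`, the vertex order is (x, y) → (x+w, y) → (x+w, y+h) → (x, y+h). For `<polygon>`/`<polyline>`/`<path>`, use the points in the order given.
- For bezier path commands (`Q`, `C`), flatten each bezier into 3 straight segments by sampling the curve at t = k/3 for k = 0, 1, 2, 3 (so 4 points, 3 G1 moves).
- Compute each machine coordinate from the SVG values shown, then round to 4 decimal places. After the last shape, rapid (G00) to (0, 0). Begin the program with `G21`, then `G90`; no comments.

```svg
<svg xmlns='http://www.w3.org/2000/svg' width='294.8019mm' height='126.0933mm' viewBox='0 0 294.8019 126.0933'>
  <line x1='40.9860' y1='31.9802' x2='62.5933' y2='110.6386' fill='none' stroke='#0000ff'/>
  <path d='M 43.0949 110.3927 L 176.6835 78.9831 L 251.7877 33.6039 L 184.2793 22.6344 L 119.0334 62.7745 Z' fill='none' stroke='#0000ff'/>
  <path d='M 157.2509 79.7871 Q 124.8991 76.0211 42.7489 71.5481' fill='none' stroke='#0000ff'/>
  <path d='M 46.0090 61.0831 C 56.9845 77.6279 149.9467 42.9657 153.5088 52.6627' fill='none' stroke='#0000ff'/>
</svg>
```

G21
G90
G00 X40.9860 Y94.1131
M3 S177
G1 X62.5933 Y15.4547 F4345
M5
G00 X43.0949 Y15.7006
M3 S177
G1 X176.6835 Y47.1102 F4345
G1 X251.7877 Y92.4894
G1 X184.2793 Y103.4589
G1 X119.0334 Y63.3188
G1 X43.0949 Y15.7006
M5
G00 X157.2509 Y46.3062
M3 S177
G1 X130.1499 Y48.8954 F4345
G1 X91.9825 Y51.6418
G1 X42.7489 Y54.5452
M5
G00 X46.0090 Y65.0102
M3 S177
G1 X77.9657 Y61.9949 F4345
G1 X126.4943 Y71.8807
G1 X153.5088 Y73.4306
M5
G00 X0.0000 Y0.0000

viewBox `0 0 294.8019 126.0933` with mm width/height → 1 unit = 1 mm. Flip: y_m = 126.0933 − y_svg.

**Shape 1** — `<line>` line segment, stroke `#0000ff` → engrave (S177, F4345). Machine vertices: (40.9860,94.1131) → (62.5933,15.4547). Open path.

**Shape 2** — `<path>` closed polygon, stroke `#0000ff` → engrave (S177, F4345). Machine vertices: (43.0949,15.7006) → (176.6835,47.1102) → (251.7877,92.4894) → (184.2793,103.4589) → (119.0334,63.3188) → (43.0949,15.7006). Closed: final G1 returns to the first vertex.

**Shape 3** — `<path>` quadratic bezier, stroke `#0000ff` → engrave (S177, F4345). Control points (SVG): P0=(157.2509,79.7871), P1=(124.8991,76.0211), P2=(42.7489,71.5481); sampled at t=k/3. Machine vertices: (157.2509,46.3062) → (130.1499,48.8954) → (91.9825,51.6418) → (42.7489,54.5452). Open path.

**Shape 4** — `<path>` cubic bezier, stroke `#0000ff` → engrave (S177, F4345). Control points (SVG): P0=(46.0090,61.0831), P1=(56.9845,77.6279), P2=(149.9467,42.9657), P3=(153.5088,52.6627); sampled at t=k/3. Machine vertices: (46.0090,65.0102) → (77.9657,61.9949) → (126.4943,71.8807) → (153.5088,73.4306). Open path.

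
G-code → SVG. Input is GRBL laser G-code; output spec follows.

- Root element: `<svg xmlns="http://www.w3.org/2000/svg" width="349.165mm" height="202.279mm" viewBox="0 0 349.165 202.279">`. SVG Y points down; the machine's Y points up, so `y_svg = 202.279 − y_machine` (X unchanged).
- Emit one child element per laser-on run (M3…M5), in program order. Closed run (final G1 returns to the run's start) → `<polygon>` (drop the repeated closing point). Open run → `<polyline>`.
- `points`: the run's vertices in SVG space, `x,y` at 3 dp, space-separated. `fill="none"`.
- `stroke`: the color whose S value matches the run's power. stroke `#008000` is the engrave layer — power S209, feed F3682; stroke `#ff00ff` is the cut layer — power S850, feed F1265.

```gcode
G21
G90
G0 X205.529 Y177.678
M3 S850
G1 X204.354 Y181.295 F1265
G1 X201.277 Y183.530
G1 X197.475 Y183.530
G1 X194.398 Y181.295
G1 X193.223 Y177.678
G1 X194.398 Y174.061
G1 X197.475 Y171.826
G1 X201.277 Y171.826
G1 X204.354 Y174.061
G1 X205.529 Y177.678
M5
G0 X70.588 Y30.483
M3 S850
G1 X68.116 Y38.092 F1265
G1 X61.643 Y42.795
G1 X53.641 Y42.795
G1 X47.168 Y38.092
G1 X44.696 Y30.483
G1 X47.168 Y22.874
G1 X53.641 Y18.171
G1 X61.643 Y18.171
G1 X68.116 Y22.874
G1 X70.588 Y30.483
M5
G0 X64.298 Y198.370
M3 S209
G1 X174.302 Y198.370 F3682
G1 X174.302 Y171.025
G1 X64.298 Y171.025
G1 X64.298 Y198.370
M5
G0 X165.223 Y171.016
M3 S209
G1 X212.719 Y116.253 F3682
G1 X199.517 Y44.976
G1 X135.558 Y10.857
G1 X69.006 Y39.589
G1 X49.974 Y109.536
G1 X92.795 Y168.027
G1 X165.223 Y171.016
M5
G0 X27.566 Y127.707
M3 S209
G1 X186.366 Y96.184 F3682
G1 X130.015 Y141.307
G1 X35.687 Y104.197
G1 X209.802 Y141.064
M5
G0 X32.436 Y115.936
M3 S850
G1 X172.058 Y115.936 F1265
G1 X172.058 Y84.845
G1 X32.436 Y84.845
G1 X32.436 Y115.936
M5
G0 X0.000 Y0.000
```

<svg xmlns="http://www.w3.org/2000/svg" width="349.165mm" height="202.279mm" viewBox="0 0 349.165 202.279">
  <polygon points="205.529,24.601 204.354,20.984 201.277,18.749 197.475,18.749 194.398,20.984 193.223,24.601 194.398,28.218 197.475,30.453 201.277,30.453 204.354,28.218" fill="none" stroke="#ff00ff"/>
  <polygon points="70.588,171.796 68.116,164.187 61.643,159.484 53.641,159.484 47.168,164.187 44.696,171.796 47.168,179.405 53.641,184.108 61.643,184.108 68.116,179.405" fill="none" stroke="#ff00ff"/>
  <polygon points="64.298,3.909 174.302,3.909 174.302,31.254 64.298,31.254" fill="none" stroke="#008000"/>
  <polygon points="165.223,31.263 212.719,86.026 199.517,157.303 135.558,191.422 69.006,162.690 49.974,92.743 92.795,34.252" fill="none" stroke="#008000"/>
  <polyline points="27.566,74.572 186.366,106.095 130.015,60.972 35.687,98.082 209.802,61.215" fill="none" stroke="#008000"/>
  <polygon points="32.436,86.343 172.058,86.343 172.058,117.434 32.436,117.434" fill="none" stroke="#ff00ff"/>
</svg>

y_svg = 202.279 − y_m.

[1] S850→`#ff00ff` (cut); closed run; points: 205.529,24.601 204.354,20.984 201.277,18.749 197.475,18.749 194.398,20.984 193.223,24.601 194.398,28.218 197.475,30.453 201.277,30.453 204.354,28.218

[2] S850→`#ff00ff` (cut); closed run; points: 70.588,171.796 68.116,164.187 61.643,159.484 53.641,159.484 47.168,164.187 44.696,171.796 47.168,179.405 53.641,184.108 61.643,184.108 68.116,179.405

[3] S209→`#008000` (engrave); closed run; points: 64.298,3.909 174.302,3.909 174.302,31.254 64.298,31.254

[4] S209→`#008000` (engrave); closed run; points: 165.223,31.263 212.719,86.026 199.517,157.303 135.558,191.422 69.006,162.690 49.974,92.743 92.795,34.252

[5] S209→`#008000` (engrave); open run; points: 27.566,74.572 186.366,106.095 130.015,60.972 35.687,98.082 209.802,61.215

[6] S850→`#ff00ff` (cut); closed run; points: 32.436,86.343 172.058,86.343 172.058,117.434 32.436,117.434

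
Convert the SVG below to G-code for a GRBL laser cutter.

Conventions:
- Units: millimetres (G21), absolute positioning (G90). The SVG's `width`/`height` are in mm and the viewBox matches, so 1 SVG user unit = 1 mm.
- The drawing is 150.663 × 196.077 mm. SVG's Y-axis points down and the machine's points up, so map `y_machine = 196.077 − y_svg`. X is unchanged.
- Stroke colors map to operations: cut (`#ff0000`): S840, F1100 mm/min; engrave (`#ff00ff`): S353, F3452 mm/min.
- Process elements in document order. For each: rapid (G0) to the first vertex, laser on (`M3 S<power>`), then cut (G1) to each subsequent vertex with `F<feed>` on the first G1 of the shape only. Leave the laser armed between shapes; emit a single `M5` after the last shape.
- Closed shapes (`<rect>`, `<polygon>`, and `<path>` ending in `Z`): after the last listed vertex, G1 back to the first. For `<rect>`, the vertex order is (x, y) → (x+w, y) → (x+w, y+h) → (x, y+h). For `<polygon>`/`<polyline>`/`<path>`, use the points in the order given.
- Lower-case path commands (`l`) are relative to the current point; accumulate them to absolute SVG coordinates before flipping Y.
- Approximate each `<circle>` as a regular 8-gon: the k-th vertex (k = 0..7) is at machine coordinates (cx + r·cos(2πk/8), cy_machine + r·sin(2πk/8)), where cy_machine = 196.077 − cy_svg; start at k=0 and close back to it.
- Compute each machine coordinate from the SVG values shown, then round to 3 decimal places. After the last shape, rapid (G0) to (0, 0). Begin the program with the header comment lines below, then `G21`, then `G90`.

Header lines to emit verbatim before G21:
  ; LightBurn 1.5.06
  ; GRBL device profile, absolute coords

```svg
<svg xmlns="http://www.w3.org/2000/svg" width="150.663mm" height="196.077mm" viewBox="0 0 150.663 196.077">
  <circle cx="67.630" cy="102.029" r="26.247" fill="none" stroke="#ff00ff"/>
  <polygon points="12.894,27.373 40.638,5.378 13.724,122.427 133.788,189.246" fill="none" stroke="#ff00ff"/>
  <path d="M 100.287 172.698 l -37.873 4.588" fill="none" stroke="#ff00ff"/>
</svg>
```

; LightBurn 1.5.06
; GRBL device profile, absolute coords
G21
G90
G0 X93.877 Y94.048
M3 S353
G1 X86.189 Y112.607 F3452
G1 X67.630 Y120.295
G1 X49.071 Y112.607
G1 X41.383 Y94.048
G1 X49.071 Y75.489
G1 X67.630 Y67.801
G1 X86.189 Y75.489
G1 X93.877 Y94.048
G0 X12.894 Y168.704
M3 S353
G1 X40.638 Y190.699 F3452
G1 X13.724 Y73.650
G1 X133.788 Y6.831
G1 X12.894 Y168.704
G0 X100.287 Y23.379
M3 S353
G1 X62.414 Y18.791 F3452
M5
G0 X0.000 Y0.000

Since the viewBox matches the mm dimensions, user units are millimetres directly. The only transform is the Y-flip y_m = 196.077 − y_svg.

Shape 1 is a circle drawn with `<circle>`. Its stroke #ff00ff means engrave at S353, F3452. After flipping Y the toolpath is (93.877,94.048) → (86.189,112.607) → (67.630,120.295) → (49.071,112.607) → (41.383,94.048) → (49.071,75.489) → (67.630,67.801) → (86.189,75.489) → (93.877,94.048), returning to the start.

Shape 2 is a closed polygon drawn with `<polygon>`. Its stroke #ff00ff means engrave at S353, F3452. After flipping Y the toolpath is (12.894,168.704) → (40.638,190.699) → (13.724,73.650) → (133.788,6.831) → (12.894,168.704), returning to the start.

Shape 3 is a line segment drawn with `<path>`. Its stroke #ff00ff means engrave at S353, F3452. After flipping Y the toolpath is (100.287,23.379) → (62.414,18.791).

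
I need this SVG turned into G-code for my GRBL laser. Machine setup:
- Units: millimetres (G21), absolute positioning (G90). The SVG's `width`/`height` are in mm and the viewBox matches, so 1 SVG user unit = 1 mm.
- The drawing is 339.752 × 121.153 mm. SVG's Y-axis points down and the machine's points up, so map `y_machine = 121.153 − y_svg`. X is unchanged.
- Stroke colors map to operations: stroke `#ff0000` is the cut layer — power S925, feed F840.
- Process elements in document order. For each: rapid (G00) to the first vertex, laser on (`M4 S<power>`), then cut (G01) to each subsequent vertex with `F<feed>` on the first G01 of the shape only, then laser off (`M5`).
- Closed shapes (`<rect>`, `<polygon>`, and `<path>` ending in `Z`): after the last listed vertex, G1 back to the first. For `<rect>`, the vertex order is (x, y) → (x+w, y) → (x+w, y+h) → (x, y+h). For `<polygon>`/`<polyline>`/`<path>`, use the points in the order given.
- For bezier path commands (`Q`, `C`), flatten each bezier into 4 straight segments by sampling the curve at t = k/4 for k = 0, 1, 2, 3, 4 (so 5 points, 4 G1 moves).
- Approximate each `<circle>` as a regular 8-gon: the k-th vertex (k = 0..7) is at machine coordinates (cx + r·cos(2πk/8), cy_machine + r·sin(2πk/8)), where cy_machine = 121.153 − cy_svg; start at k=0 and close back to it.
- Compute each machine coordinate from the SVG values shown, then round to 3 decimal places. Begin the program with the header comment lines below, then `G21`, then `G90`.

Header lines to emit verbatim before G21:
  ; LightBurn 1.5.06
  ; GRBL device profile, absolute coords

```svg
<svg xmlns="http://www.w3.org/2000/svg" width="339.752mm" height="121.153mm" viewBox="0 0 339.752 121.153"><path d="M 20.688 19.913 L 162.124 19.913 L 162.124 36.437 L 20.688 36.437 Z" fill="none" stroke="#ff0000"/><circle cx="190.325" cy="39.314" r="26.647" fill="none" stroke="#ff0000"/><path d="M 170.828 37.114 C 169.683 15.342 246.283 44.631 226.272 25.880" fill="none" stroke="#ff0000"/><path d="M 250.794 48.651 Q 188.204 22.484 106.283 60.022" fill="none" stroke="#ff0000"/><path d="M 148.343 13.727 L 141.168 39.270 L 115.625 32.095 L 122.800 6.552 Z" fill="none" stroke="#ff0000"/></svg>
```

; LightBurn 1.5.06
; GRBL device profile, absolute coords
G21
G90
G00 X20.688 Y101.240
M4 S925
G01 X162.124 Y101.240 F840
G01 X162.124 Y84.716
G01 X20.688 Y84.716
G01 X20.688 Y101.240
M5
G00 X216.972 Y81.839
M4 S925
G01 X209.167 Y100.681 F840
G01 X190.325 Y108.486
G01 X171.483 Y100.681
G01 X163.678 Y81.839
G01 X171.483 Y62.997
G01 X190.325 Y55.192
G01 X209.167 Y62.997
G01 X216.972 Y81.839
M5
G00 X170.828 Y84.039
M4 S925
G01 X181.822 Y92.343 F840
G01 X205.625 Y90.789
G01 X225.890 Y88.669
G01 X226.272 Y95.273
M5
G00 X250.794 Y72.502
M4 S925
G01 X218.291 Y81.604 F840
G01 X183.371 Y82.743
G01 X146.035 Y75.918
G01 X106.283 Y61.131
M5
G00 X148.343 Y107.426
M4 S925
G01 X141.168 Y81.883 F840
G01 X115.625 Y89.058
G01 X122.800 Y114.601
G01 X148.343 Y107.426
M5

1 u = 1 mm; y_m = 121.153 − y.

[1] `<path>` rectangle, #ff0000→cut S925 F840: (20.688,101.240) → (162.124,101.240) → (162.124,84.716) → (20.688,84.716) → (20.688,101.240) (closed)

[2] `<circle>` circle, #ff0000→cut S925 F840: (216.972,81.839) → (209.167,100.681) → (190.325,108.486) → (171.483,100.681) → (163.678,81.839) → (171.483,62.997) → (190.325,55.192) → (209.167,62.997) → (216.972,81.839) (closed)

[3] `<path>` cubic bezier, #ff0000→cut S925 F840: (170.828,84.039) → (181.822,92.343) → (205.625,90.789) → (225.890,88.669) → (226.272,95.273)

[4] `<path>` quadratic bezier, #ff0000→cut S925 F840: (250.794,72.502) → (218.291,81.604) → (183.371,82.743) → (146.035,75.918) → (106.283,61.131)

[5] `<path>` regular polygon, #ff0000→cut S925 F840: (148.343,107.426) → (141.168,81.883) → (115.625,89.058) → (122.800,114.601) → (148.343,107.426) (closed)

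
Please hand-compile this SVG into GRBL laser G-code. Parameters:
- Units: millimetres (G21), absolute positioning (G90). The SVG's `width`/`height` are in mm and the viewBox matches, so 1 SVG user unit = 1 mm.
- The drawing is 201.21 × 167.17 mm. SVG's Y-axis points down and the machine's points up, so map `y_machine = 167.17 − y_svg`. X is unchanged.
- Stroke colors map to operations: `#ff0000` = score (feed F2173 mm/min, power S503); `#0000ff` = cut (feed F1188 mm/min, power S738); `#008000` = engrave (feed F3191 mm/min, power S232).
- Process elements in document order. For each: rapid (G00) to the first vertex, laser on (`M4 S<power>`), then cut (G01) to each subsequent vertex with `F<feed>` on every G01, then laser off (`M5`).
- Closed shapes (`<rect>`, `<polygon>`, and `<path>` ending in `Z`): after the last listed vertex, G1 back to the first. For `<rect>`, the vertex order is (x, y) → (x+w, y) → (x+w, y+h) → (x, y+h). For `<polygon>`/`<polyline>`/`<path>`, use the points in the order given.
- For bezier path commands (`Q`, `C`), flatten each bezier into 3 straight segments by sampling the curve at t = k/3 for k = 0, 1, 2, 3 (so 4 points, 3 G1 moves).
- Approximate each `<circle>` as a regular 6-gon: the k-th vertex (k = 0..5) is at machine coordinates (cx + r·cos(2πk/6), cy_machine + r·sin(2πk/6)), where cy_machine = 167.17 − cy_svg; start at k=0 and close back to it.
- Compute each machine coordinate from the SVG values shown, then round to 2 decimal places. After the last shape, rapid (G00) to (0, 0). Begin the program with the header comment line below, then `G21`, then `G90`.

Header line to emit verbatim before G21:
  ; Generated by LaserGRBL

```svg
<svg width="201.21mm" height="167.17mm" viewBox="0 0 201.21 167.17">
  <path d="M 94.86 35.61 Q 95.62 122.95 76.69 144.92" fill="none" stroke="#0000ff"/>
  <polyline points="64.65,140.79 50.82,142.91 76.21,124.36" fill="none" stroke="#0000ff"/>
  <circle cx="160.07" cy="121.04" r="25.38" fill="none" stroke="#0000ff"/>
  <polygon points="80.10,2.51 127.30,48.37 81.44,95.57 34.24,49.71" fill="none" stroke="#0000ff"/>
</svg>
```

; Generated by LaserGRBL
G21
G90
G00 X94.86 Y131.56
M4 S738
G01 X93.18 Y80.60 F1188
G01 X87.12 Y44.16 F1188
G01 X76.69 Y22.25 F1188
M5
G00 X64.65 Y26.38
M4 S738
G01 X50.82 Y24.26 F1188
G01 X76.21 Y42.81 F1188
M5
G00 X185.45 Y46.13
M4 S738
G01 X172.76 Y68.11 F1188
G01 X147.38 Y68.11 F1188
G01 X134.69 Y46.13 F1188
G01 X147.38 Y24.15 F1188
G01 X172.76 Y24.15 F1188
G01 X185.45 Y46.13 F1188
M5
G00 X80.10 Y164.66
M4 S738
G01 X127.30 Y118.80 F1188
G01 X81.44 Y71.60 F1188
G01 X34.24 Y117.46 F1188
G01 X80.10 Y164.66 F1188
M5
G00 X0.00 Y0.00

viewBox `0 0 201.21 167.17` with mm width/height → 1 unit = 1 mm. Flip: y_m = 167.17 − y_svg.

**Shape 1** — `<path>` quadratic bezier, stroke `#0000ff` → cut (S738, F1188). Control points (SVG): P0=(94.86,35.61), P1=(95.62,122.95), P2=(76.69,144.92); sampled at t=k/3. Machine vertices: (94.86,131.56) → (93.18,80.60) → (87.12,44.16) → (76.69,22.25). Open path.

**Shape 2** — `<polyline>` open polyline, stroke `#0000ff` → cut (S738, F1188). Machine vertices: (64.65,26.38) → (50.82,24.26) → (76.21,42.81). Open path.

**Shape 3** — `<circle>` circle, stroke `#0000ff` → cut (S738, F1188). Machine vertices: (185.45,46.13) → (172.76,68.11) → (147.38,68.11) → (134.69,46.13) → (147.38,24.15) → (172.76,24.15) → (185.45,46.13). Closed: final G1 returns to the first vertex.

**Shape 4** — `<polygon>` regular polygon, stroke `#0000ff` → cut (S738, F1188). Machine vertices: (80.10,164.66) → (127.30,118.80) → (81.44,71.60) → (34.24,117.46) → (80.10,164.66). Closed: final G1 returns to the first vertex.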